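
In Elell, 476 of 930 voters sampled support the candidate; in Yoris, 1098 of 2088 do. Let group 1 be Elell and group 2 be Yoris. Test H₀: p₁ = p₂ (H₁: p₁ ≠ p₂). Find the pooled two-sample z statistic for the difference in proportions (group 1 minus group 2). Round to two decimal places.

p̂₁ = 476/930 = 0.51183, p̂₂ = 1098/2088 = 0.52586.
Pooled p̂ = (476+1098)/(930+2088) = 1574/3018 = 0.52154.
SE = √(0.249536 × 0.0015542) = 0.01969.
z = (0.51183 − 0.52586)/0.01969 = -0.01403/0.01969 = -0.71.

z = -0.71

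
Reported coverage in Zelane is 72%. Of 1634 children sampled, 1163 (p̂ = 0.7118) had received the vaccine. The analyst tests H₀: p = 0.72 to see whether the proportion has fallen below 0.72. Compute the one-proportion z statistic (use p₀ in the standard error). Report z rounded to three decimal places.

z = -0.743

p̂ = 1163/1634 ≈ 0.71175.
Under H₀, SE = √(0.72·0.28/1634) = √(0.000123378) = 0.01111.
z = (0.71175 − 0.72)/0.01111 = -0.00825/0.01111 = -0.743.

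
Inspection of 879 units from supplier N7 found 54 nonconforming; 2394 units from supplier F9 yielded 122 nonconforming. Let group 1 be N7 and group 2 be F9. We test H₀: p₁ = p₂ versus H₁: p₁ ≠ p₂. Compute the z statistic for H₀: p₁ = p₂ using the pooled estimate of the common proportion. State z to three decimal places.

p̂₁ = 54/879 ≈ 0.061433, p̂₂ = 122/2394 ≈ 0.050961.
Pooled p̂ = (54+122)/(879+2394) = 176/3273 = 0.053773.
SE = √(p̂(1−p̂)(1/n₁+1/n₂)) = √(0.053773·0.946227·0.00155537) = √(7.91398e-05) = 0.008896.
z = (0.061433 − 0.050961)/0.008896 = 0.010472/0.008896 = 1.177.
p-value = 2·P(Z > 1.177) ≈ 0.2391.

z = 1.177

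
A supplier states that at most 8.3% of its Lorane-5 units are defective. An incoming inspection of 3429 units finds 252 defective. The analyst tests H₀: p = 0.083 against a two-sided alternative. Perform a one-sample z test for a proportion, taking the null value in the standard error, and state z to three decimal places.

z = -2.018

p̂ = 252/3429 = 0.073491.
Standard error under H₀: √(0.083×0.917/3429) = 0.004711.
z = (0.073491 − 0.083)/0.004711 = -0.009509/0.004711 = -2.018.
p-value = 2·P(Z > 2.018) ≈ 0.0436.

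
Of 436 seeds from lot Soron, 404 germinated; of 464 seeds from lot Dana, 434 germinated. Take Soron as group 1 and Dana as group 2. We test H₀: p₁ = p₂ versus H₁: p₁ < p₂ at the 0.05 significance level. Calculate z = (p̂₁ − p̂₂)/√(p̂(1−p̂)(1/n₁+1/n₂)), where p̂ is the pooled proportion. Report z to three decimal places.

z = -0.517

p̂₁ = 404/436 = 0.92661, p̂₂ = 434/464 = 0.93534.
Pooled p̂ = (404+434)/(436+464) = 838/900 = 0.93111.
SE = √(p̂(1−p̂)(1/n₁+1/n₂)) = √(0.93111·0.06889·0.00444875) = √(0.000285357) = 0.01689.
z = (0.92661 − 0.93534)/0.01689 = -0.00873/0.01689 = -0.517.
p-value = P(Z < -0.517) ≈ 0.3025. With α = 0.05, fail to reject H₀.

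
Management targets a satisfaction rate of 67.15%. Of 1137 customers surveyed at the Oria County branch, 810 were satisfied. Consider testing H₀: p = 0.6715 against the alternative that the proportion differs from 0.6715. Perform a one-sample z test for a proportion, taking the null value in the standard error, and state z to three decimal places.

p̂ = 810/1137 = 0.71240.
Under H₀, SE = √(0.6715·0.3285/1137) = √(0.000194009) = 0.01393.
z = (0.71240 − 0.6715)/0.01393 = 0.04090/0.01393 = 2.936.
Two-sided p-value ≈ 2·Φ(−2.936) = 0.0033.

z = 2.936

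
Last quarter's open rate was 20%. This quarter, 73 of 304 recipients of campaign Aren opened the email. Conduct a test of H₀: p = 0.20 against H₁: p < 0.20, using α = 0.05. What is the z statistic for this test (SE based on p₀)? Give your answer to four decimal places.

p̂ = 73/304 = 0.240132.
Under H₀, SE = √(0.2·0.8/304) = √(0.000526316) = 0.022942.
z = (0.240132 − 0.2)/0.022942 = 0.040132/0.022942 = 1.7493.
p-value = P(Z < 1.749) ≈ 0.9599, so at α = 0.05 we fail to reject H₀.

z = 1.7493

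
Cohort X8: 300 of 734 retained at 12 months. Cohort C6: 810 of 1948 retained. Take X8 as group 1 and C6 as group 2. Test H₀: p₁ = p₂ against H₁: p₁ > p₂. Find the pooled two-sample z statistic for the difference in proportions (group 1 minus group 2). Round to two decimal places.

z = -0.33

p̂₁ = 300/734 ≈ 0.4087, p̂₂ = 810/1948 ≈ 0.4158.
Pooled p̂ = (300+810)/(734+1948) = 1110/2682 = 0.4139.
SE = √(p̂(1−p̂)(1/n₁+1/n₂)) = √(0.4139·0.5861·0.00187574) = √(0.000455021) = 0.0213.
z = (0.4087 − 0.4158)/0.0213 = -0.0071/0.0213 = -0.33.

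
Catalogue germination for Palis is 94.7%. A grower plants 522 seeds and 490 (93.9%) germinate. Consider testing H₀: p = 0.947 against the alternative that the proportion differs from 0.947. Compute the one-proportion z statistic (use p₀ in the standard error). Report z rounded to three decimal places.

p̂ = 490/522 = 0.938697.
Under H₀, SE = √(0.947·0.053/522) = √(9.61513e-05) = 0.009806.
z = (0.938697 − 0.947)/0.009806 = -0.008303/0.009806 = -0.847.

z = -0.847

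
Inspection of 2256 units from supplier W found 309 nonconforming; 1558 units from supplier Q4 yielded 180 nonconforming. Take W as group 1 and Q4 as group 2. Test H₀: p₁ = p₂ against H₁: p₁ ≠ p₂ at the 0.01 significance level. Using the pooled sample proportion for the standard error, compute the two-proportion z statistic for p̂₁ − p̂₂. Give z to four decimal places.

p̂₁ = 309/2256 ≈ 0.1369681, p̂₂ = 180/1558 ≈ 0.1155327.
Pooled p̂ = (309+180)/(2256+1558) = 489/3814 = 0.1282119.
SE = √(p̂(1−p̂)(1/n₁+1/n₂)) = √(0.1282119·0.8717881·0.00108511) = √(0.000121287) = 0.0110130.
z = (0.1369681 − 0.1155327)/0.0110130 = 0.0214354/0.0110130 = 1.9464.
Two-sided p-value ≈ 2·Φ(−1.946) = 0.0516, so at α = 0.01 we fail to reject H₀.

z = 1.9464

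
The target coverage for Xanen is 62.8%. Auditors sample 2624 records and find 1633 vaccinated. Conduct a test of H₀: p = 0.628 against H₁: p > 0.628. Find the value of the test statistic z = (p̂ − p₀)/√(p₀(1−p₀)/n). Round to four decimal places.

p̂ = 1633/2624 ≈ 0.622332.
SE = √(p₀(1−p₀)/n) = √(0.23362/2624) = 0.009436.
z = (0.622332 − 0.628)/0.009436 = -0.005668/0.009436 = -0.6007.
p-value = P(Z > -0.601) ≈ 0.7260.

z = -0.6007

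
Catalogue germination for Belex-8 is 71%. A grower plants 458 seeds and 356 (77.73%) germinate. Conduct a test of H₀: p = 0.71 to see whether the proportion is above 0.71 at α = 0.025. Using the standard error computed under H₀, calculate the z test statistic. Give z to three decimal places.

p̂ = 356/458 = 0.77729.
Under H₀, SE = √(0.71·0.29/458) = √(0.000449563) = 0.02120.
z = (0.77729 − 0.71)/0.02120 = 0.06729/0.02120 = 3.174.
p-value = P(Z > 3.174) ≈ 0.0008. With α = 0.025, reject H₀.

z = 3.174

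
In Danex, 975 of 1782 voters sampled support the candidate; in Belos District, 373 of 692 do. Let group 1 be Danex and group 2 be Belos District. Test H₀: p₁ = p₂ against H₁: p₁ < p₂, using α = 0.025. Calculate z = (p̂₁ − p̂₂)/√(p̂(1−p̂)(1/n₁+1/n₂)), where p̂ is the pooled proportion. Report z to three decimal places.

p̂₁ = 975/1782 = 0.54714, p̂₂ = 373/692 = 0.53902.
Pooled p̂ = (975+373)/(1782+692) = 1348/2474 = 0.54487.
SE = √(0.247987 × 0.00200625) = 0.02231.
z = (0.54714 − 0.53902)/0.02231 = 0.00812/0.02231 = 0.364.
p-value = P(Z < 0.364) ≈ 0.6421. With α = 0.025, fail to reject H₀.

z = 0.364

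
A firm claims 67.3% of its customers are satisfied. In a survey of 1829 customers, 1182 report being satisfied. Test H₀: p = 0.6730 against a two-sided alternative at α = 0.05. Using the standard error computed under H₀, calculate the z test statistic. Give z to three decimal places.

p̂ = 1182/1829 ≈ 0.64625.
SE = √(p₀(1−p₀)/n) = √(0.22007/1829) = 0.01097.
z = (0.64625 − 0.673)/0.01097 = -0.02675/0.01097 = -2.438.
p-value = 2·P(Z > 2.438) ≈ 0.0148; since p < α = 0.05, reject H₀.

z = -2.438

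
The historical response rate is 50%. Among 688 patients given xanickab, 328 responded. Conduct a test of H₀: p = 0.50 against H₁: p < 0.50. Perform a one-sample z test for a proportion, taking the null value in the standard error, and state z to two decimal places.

z = -1.22

p̂ = 328/688 = 0.4767.
Under H₀, SE = √(0.5·0.5/688) = √(0.000363372) = 0.0191.
z = (0.4767 − 0.5)/0.0191 = -0.0233/0.0191 = -1.22.
p-value = P(Z < -1.220) ≈ 0.1112.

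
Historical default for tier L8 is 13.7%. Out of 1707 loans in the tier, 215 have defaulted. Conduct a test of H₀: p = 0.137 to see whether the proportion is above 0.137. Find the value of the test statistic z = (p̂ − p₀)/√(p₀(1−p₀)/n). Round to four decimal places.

z = -1.3275

p̂ = 215/1707 = 0.1259520.
SE = √(p₀(1−p₀)/n) = √(0.11823/1707) = 0.0083224.
z = (0.1259520 − 0.137)/0.0083224 = -0.0110480/0.0083224 = -1.3275.
p-value = P(Z > -1.328) ≈ 0.9078.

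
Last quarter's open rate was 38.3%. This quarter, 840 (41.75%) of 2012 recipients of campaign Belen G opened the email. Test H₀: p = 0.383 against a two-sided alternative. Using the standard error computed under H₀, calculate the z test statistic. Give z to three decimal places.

p̂ = 840/2012 ≈ 0.41750.
Under H₀, SE = √(0.383·0.617/2012) = √(0.000117451) = 0.01084.
z = (0.41750 − 0.383)/0.01084 = 0.03450/0.01084 = 3.183.
Two-sided p-value ≈ 2·Φ(−3.183) = 0.0015.

z = 3.183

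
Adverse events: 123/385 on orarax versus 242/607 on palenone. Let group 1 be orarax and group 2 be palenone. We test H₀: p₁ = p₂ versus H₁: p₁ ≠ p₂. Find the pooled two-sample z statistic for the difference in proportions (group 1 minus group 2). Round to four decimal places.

z = -2.5208

p̂₁ = 123/385 ≈ 0.3194805, p̂₂ = 242/607 ≈ 0.3986820.
Pooled p̂ = (123+242)/(385+607) = 365/992 = 0.3679435.
SE = √(p̂(1−p̂)(1/n₁+1/n₂)) = √(0.3679435·0.6320565·0.00424485) = √(0.000987187) = 0.0314195.
z = (0.3194805 − 0.3986820)/0.0314195 = -0.0792015/0.0314195 = -2.5208.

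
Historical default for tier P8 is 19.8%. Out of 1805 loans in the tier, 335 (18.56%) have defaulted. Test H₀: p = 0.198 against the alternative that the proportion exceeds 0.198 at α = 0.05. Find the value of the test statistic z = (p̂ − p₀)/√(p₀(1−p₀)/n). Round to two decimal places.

z = -1.32

p̂ = 335/1805 = 0.1856.
Under H₀, SE = √(0.198·0.802/1805) = √(8.79756e-05) = 0.0094.
z = (0.1856 − 0.198)/0.0094 = -0.0124/0.0094 = -1.32.
p-value = P(Z > -1.323) ≈ 0.9070. With α = 0.05, fail to reject H₀.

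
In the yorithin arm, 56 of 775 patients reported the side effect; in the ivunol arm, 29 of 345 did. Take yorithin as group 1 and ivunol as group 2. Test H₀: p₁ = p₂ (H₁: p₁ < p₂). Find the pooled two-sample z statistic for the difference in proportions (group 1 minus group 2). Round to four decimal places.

p̂₁ = 56/775 = 0.072258, p̂₂ = 29/345 = 0.084058.
Pooled p̂ = (56+29)/(775+345) = 85/1120 = 0.075893.
SE = √(p̂(1−p̂)(1/n₁+1/n₂)) = √(0.075893·0.924107·0.00418887) = √(0.000293779) = 0.017140.
z = (0.072258 − 0.084058)/0.017140 = -0.011800/0.017140 = -0.6884.
p-value = P(Z < -0.688) ≈ 0.2456.

z = -0.6884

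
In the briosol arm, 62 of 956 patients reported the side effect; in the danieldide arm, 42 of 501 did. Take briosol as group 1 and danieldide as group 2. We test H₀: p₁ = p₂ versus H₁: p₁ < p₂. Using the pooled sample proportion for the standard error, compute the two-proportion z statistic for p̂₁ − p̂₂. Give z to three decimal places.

p̂₁ = 62/956 = 0.06485, p̂₂ = 42/501 = 0.08383.
Pooled p̂ = (62+42)/(956+501) = 104/1457 = 0.07138.
SE = √(0.0662845 × 0.00304203) = 0.01420.
z = (0.06485 − 0.08383)/0.01420 = -0.01898/0.01420 = -1.337.

z = -1.337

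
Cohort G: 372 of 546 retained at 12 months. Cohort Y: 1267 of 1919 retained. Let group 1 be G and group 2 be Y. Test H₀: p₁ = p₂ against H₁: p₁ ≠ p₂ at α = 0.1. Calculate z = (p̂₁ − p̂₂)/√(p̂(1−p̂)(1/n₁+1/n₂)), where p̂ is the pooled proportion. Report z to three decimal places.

p̂₁ = 372/546 = 0.68132, p̂₂ = 1267/1919 = 0.66024.
Pooled p̂ = (372+1267)/(546+1919) = 1639/2465 = 0.66491.
SE = √(0.222805 × 0.00235261) = 0.02289.
z = (0.68132 − 0.66024)/0.02289 = 0.02108/0.02289 = 0.921.
Two-sided p-value ≈ 2·Φ(−0.921) = 0.3572. With α = 0.1, fail to reject H₀.

z = 0.921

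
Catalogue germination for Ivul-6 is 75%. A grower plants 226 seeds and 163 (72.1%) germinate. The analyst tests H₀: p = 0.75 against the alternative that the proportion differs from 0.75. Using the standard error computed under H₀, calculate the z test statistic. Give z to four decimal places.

z = -0.9985

p̂ = 163/226 ≈ 0.721239.
Standard error under H₀: √(0.75×0.25/226) = 0.028804.
z = (0.721239 − 0.75)/0.028804 = -0.028761/0.028804 = -0.9985.
p-value = 2·P(Z > 0.999) ≈ 0.3180.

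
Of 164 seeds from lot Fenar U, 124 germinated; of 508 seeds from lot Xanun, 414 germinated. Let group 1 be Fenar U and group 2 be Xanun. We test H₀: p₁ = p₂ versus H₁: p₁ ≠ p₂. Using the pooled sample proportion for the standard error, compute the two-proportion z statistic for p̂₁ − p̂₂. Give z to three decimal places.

z = -1.640

p̂₁ = 124/164 ≈ 0.75610, p̂₂ = 414/508 ≈ 0.81496.
Pooled p̂ = (124+414)/(164+508) = 538/672 = 0.80060.
SE = √(p̂(1−p̂)(1/n₁+1/n₂)) = √(0.80060·0.19940·0.00806606) = √(0.00128769) = 0.03588.
z = (0.75610 − 0.81496)/0.03588 = -0.05886/0.03588 = -1.640.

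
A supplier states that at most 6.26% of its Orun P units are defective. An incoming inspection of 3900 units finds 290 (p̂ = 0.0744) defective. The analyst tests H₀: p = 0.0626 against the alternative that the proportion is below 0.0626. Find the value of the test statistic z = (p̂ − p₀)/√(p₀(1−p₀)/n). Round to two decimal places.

z = 3.03

p̂ = 290/3900 ≈ 0.0744.
SE = √(p₀(1−p₀)/n) = √(0.058681/3900) = 0.0039.
z = (0.0744 − 0.0626)/0.0039 = 0.0118/0.0039 = 3.03.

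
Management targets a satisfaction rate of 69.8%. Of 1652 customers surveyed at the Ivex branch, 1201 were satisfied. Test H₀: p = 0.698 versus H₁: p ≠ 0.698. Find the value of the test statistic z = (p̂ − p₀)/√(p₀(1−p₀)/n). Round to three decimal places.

z = 2.567

p̂ = 1201/1652 ≈ 0.726998.
Under H₀, SE = √(0.698·0.302/1652) = √(0.0001276) = 0.011296.
z = (0.726998 − 0.698)/0.011296 = 0.028998/0.011296 = 2.567.
Two-sided p-value ≈ 2·Φ(−2.567) = 0.0103.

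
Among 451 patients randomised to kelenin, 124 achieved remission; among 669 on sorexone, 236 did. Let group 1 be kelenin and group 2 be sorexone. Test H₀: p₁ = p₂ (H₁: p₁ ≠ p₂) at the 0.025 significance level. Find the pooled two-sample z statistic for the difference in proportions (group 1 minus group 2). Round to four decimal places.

p̂₁ = 124/451 = 0.274945, p̂₂ = 236/669 = 0.352765.
Pooled p̂ = (124+236)/(451+669) = 360/1120 = 0.321429.
SE = √(0.218112 × 0.00371206) = 0.028454.
z = (0.274945 − 0.352765)/0.028454 = -0.077820/0.028454 = -2.7349.
p-value = 2·P(Z > 2.735) ≈ 0.0062; since p < α = 0.025, reject H₀.

z = -2.7349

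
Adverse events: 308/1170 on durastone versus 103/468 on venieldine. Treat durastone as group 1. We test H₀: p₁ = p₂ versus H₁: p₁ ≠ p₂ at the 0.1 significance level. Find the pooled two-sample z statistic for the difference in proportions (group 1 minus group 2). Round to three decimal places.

p̂₁ = 308/1170 ≈ 0.26325, p̂₂ = 103/468 ≈ 0.22009.
Pooled p̂ = (308+103)/(1170+468) = 411/1638 = 0.25092.
SE = √(p̂(1−p̂)(1/n₁+1/n₂)) = √(0.25092·0.74908·0.00299145) = √(0.000562265) = 0.02371.
z = (0.26325 − 0.22009)/0.02371 = 0.04316/0.02371 = 1.820.
Two-sided p-value ≈ 2·Φ(−1.820) = 0.0687. With α = 0.1, reject H₀.

z = 1.820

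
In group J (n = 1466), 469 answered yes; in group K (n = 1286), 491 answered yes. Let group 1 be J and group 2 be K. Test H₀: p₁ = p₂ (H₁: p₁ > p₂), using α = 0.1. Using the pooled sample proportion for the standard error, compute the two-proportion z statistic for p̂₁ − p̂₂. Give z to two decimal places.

z = -3.40

p̂₁ = 469/1466 = 0.3199, p̂₂ = 491/1286 = 0.3818.
Pooled p̂ = (469+491)/(1466+1286) = 960/2752 = 0.3488.
SE = √(0.22715 × 0.00145973) = 0.0182.
z = (0.3199 − 0.3818)/0.0182 = -0.0619/0.0182 = -3.40.
p-value = P(Z > -3.399) ≈ 0.9997. With α = 0.1, fail to reject H₀.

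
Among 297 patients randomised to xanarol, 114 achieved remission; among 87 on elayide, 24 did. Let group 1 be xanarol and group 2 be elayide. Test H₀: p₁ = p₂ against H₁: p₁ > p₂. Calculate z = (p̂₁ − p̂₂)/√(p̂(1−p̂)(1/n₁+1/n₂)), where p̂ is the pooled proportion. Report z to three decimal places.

z = 1.846

p̂₁ = 114/297 = 0.38384, p̂₂ = 24/87 = 0.27586.
Pooled p̂ = (114+24)/(297+87) = 138/384 = 0.35938.
SE = √(p̂(1−p̂)(1/n₁+1/n₂)) = √(0.35938·0.64062·0.0148613) = √(0.00342143) = 0.05849.
z = (0.38384 − 0.27586)/0.05849 = 0.10798/0.05849 = 1.846.
p-value = P(Z > 1.846) ≈ 0.0324.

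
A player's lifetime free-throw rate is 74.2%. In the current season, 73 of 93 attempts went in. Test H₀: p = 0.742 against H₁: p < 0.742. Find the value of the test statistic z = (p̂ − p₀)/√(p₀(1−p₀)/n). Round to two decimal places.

p̂ = 73/93 = 0.78495.
Standard error under H₀: √(0.742×0.258/93) = 0.04537.
z = (0.78495 − 0.742)/0.04537 = 0.04295/0.04537 = 0.95.

z = 0.95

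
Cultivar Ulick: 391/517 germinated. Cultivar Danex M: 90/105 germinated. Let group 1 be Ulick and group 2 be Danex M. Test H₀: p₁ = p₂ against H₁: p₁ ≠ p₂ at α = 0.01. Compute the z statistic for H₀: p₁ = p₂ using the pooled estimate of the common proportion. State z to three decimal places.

z = -2.250

p̂₁ = 391/517 = 0.75629, p̂₂ = 90/105 = 0.85714.
Pooled p̂ = (391+90)/(517+105) = 481/622 = 0.77331.
SE = √(0.175301 × 0.011458) = 0.04482.
z = (0.75629 − 0.85714)/0.04482 = -0.10085/0.04482 = -2.250.
p-value = 2·P(Z > 2.250) ≈ 0.0244, so at α = 0.01 we fail to reject H₀.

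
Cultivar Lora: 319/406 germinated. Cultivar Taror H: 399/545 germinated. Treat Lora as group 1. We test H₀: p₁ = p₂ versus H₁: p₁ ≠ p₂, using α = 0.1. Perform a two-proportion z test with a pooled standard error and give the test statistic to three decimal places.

p̂₁ = 319/406 ≈ 0.78571, p̂₂ = 399/545 ≈ 0.73211.
Pooled p̂ = (319+399)/(406+545) = 718/951 = 0.75499.
SE = √(0.184978 × 0.00429792) = 0.02820.
z = (0.78571 − 0.73211)/0.02820 = 0.05360/0.02820 = 1.901.
Two-sided p-value ≈ 2·Φ(−1.901) = 0.0573. With α = 0.1, reject H₀.

z = 1.901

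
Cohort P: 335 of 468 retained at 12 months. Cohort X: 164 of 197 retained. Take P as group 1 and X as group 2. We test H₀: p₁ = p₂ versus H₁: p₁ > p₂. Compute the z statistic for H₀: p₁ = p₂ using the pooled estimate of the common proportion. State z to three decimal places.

z = -3.174

p̂₁ = 335/468 ≈ 0.71581, p̂₂ = 164/197 ≈ 0.83249.
Pooled p̂ = (335+164)/(468+197) = 499/665 = 0.75038.
SE = √(p̂(1−p̂)(1/n₁+1/n₂)) = √(0.75038·0.24962·0.00721289) = √(0.00135106) = 0.03676.
z = (0.71581 − 0.83249)/0.03676 = -0.11668/0.03676 = -3.174.
p-value = P(Z > -3.174) ≈ 0.9992.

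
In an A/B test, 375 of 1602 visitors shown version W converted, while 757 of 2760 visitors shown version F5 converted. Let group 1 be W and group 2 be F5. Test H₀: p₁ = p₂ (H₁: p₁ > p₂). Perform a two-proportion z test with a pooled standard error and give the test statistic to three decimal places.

z = -2.919

p̂₁ = 375/1602 = 0.23408, p̂₂ = 757/2760 = 0.27428.
Pooled p̂ = (375+757)/(1602+2760) = 1132/4362 = 0.25951.
SE = √(p̂(1−p̂)(1/n₁+1/n₂)) = √(0.25951·0.74049·0.000986539) = √(0.00018958) = 0.01377.
z = (0.23408 − 0.27428)/0.01377 = -0.04020/0.01377 = -2.919.
p-value = P(Z > -2.919) ≈ 0.9982.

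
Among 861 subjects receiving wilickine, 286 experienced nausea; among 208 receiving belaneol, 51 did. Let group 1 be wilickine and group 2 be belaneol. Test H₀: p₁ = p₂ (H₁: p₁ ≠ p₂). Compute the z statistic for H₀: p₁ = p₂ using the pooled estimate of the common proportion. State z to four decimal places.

p̂₁ = 286/861 ≈ 0.332172, p̂₂ = 51/208 ≈ 0.245192.
Pooled p̂ = (286+51)/(861+208) = 337/1069 = 0.315248.
SE = √(p̂(1−p̂)(1/n₁+1/n₂)) = √(0.315248·0.684752·0.00596913) = √(0.00128854) = 0.035896.
z = (0.332172 − 0.245192)/0.035896 = 0.086980/0.035896 = 2.4231.

z = 2.4231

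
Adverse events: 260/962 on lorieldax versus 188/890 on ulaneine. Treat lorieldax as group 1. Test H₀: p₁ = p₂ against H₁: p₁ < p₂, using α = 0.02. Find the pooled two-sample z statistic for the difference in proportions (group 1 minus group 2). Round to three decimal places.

p̂₁ = 260/962 ≈ 0.270270, p̂₂ = 188/890 ≈ 0.211236.
Pooled p̂ = (260+188)/(962+890) = 448/1852 = 0.241901.
SE = √(0.183385 × 0.0021631) = 0.019917.
z = (0.270270 − 0.211236)/0.019917 = 0.059034/0.019917 = 2.964.
p-value = P(Z < 2.964) ≈ 0.9985. With α = 0.02, fail to reject H₀.

z = 2.964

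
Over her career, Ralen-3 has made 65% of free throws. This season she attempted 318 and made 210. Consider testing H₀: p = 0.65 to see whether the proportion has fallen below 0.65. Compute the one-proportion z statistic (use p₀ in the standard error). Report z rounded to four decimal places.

p̂ = 210/318 = 0.660377.
SE = √(p₀(1−p₀)/n) = √(0.2275/318) = 0.026747.
z = (0.660377 − 0.65)/0.026747 = 0.010377/0.026747 = 0.3880.

z = 0.3880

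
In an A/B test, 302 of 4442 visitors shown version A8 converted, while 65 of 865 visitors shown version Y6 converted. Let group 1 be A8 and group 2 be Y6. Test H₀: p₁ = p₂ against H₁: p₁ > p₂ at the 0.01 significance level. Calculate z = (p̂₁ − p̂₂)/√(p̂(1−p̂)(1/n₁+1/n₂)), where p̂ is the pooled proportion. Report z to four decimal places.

z = -0.7590

p̂₁ = 302/4442 ≈ 0.0679874, p̂₂ = 65/865 ≈ 0.0751445.
Pooled p̂ = (302+65)/(4442+865) = 367/5307 = 0.0691539.
SE = √(0.0643717 × 0.00138119) = 0.0094292.
z = (0.0679874 − 0.0751445)/0.0094292 = -0.0071571/0.0094292 = -0.7590.
p-value = P(Z > -0.759) ≈ 0.7761, so at α = 0.01 we fail to reject H₀.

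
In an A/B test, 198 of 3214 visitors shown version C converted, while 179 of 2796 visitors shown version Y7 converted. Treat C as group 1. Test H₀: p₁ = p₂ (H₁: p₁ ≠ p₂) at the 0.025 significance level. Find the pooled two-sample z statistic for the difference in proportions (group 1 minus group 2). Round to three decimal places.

p̂₁ = 198/3214 ≈ 0.061605, p̂₂ = 179/2796 ≈ 0.064020.
Pooled p̂ = (198+179)/(3214+2796) = 377/6010 = 0.062729.
SE = √(0.0587939 × 0.000668793) = 0.006271.
z = (0.061605 − 0.064020)/0.006271 = -0.002415/0.006271 = -0.385.
p-value = 2·P(Z > 0.385) ≈ 0.7002; since p > α = 0.025, fail to reject H₀.

z = -0.385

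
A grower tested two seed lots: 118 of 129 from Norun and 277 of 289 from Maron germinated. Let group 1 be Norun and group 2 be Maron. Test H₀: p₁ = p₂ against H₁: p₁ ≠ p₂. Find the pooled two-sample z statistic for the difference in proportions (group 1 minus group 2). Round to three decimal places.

p̂₁ = 118/129 ≈ 0.91473, p̂₂ = 277/289 ≈ 0.95848.
Pooled p̂ = (118+277)/(129+289) = 395/418 = 0.94498.
SE = √(p̂(1−p̂)(1/n₁+1/n₂)) = √(0.94498·0.05502·0.0112121) = √(0.00058299) = 0.02415.
z = (0.91473 − 0.95848)/0.02415 = -0.04375/0.02415 = -1.812.

z = -1.812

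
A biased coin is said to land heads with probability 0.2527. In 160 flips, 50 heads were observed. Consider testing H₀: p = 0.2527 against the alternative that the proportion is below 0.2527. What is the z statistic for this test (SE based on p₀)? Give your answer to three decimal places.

z = 1.741

p̂ = 50/160 ≈ 0.312500.
Under H₀, SE = √(0.2527·0.7473/160) = √(0.00118027) = 0.034355.
z = (0.312500 − 0.2527)/0.034355 = 0.059800/0.034355 = 1.741.
p-value = P(Z < 1.741) ≈ 0.9591.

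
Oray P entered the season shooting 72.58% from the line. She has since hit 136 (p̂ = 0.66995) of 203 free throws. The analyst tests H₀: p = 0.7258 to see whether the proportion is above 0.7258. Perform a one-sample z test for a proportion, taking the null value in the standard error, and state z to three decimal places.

p̂ = 136/203 ≈ 0.66995.
Under H₀, SE = √(0.7258·0.2742/203) = √(0.000980366) = 0.03131.
z = (0.66995 − 0.7258)/0.03131 = -0.05585/0.03131 = -1.784.

z = -1.784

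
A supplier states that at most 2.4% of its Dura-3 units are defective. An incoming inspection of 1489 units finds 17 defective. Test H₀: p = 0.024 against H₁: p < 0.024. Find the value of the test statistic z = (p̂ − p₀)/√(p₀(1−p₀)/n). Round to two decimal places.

z = -3.17

p̂ = 17/1489 ≈ 0.01142.
Standard error under H₀: √(0.024×0.976/1489) = 0.00397.
z = (0.01142 − 0.024)/0.00397 = -0.01258/0.00397 = -3.17.
p-value = P(Z < -3.172) ≈ 0.0008.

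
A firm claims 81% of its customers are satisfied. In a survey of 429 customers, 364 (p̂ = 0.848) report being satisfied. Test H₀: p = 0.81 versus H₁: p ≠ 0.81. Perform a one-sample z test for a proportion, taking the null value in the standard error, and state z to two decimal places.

z = 2.03

p̂ = 364/429 ≈ 0.84848.
Standard error under H₀: √(0.81×0.19/429) = 0.01894.
z = (0.84848 − 0.81)/0.01894 = 0.03848/0.01894 = 2.03.
Two-sided p-value ≈ 2·Φ(−2.032) = 0.0422.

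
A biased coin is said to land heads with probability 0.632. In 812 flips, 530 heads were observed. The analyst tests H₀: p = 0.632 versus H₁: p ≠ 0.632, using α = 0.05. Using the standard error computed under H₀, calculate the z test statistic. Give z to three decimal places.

p̂ = 530/812 ≈ 0.65271.
Standard error under H₀: √(0.632×0.368/812) = 0.01692.
z = (0.65271 − 0.632)/0.01692 = 0.02071/0.01692 = 1.224.
Two-sided p-value ≈ 2·Φ(−1.224) = 0.2211; since p > α = 0.05, fail to reject H₀.

z = 1.224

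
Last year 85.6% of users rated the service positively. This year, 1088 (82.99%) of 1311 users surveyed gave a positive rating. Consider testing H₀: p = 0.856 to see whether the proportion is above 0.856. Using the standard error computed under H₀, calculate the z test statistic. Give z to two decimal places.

p̂ = 1088/1311 ≈ 0.8299.
Standard error under H₀: √(0.856×0.144/1311) = 0.0097.
z = (0.8299 − 0.856)/0.0097 = -0.0261/0.0097 = -2.69.

z = -2.69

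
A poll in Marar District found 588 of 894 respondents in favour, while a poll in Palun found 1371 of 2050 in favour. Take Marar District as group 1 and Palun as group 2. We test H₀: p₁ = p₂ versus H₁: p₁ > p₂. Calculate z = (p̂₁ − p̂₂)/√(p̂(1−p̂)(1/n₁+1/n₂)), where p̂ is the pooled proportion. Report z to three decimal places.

z = -0.585

p̂₁ = 588/894 ≈ 0.65772, p̂₂ = 1371/2050 ≈ 0.66878.
Pooled p̂ = (588+1371)/(894+2050) = 1959/2944 = 0.66542.
SE = √(0.222636 × 0.00160637) = 0.01891.
z = (0.65772 − 0.66878)/0.01891 = -0.01106/0.01891 = -0.585.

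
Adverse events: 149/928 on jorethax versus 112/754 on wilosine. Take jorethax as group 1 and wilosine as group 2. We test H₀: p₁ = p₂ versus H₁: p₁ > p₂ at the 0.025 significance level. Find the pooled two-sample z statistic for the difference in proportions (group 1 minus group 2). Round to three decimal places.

p̂₁ = 149/928 = 0.16056, p̂₂ = 112/754 = 0.14854.
Pooled p̂ = (149+112)/(928+754) = 261/1682 = 0.15517.
SE = √(0.131094 × 0.00240385) = 0.01775.
z = (0.16056 − 0.14854)/0.01775 = 0.01202/0.01775 = 0.677.
p-value = P(Z > 0.677) ≈ 0.2492, so at α = 0.025 we fail to reject H₀.

z = 0.677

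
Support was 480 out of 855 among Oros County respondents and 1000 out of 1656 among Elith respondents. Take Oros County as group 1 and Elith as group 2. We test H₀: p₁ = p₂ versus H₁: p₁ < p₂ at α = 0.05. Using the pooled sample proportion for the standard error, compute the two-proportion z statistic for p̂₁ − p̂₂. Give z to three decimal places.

p̂₁ = 480/855 ≈ 0.561404, p̂₂ = 1000/1656 ≈ 0.603865.
Pooled p̂ = (480+1000)/(855+1656) = 1480/2511 = 0.589407.
SE = √(p̂(1−p̂)(1/n₁+1/n₂)) = √(0.589407·0.410593·0.00177346) = √(0.000429188) = 0.020717.
z = (0.561404 − 0.603865)/0.020717 = -0.042461/0.020717 = -2.050.
p-value = P(Z < -2.050) ≈ 0.0202, so at α = 0.05 we reject H₀.

z = -2.050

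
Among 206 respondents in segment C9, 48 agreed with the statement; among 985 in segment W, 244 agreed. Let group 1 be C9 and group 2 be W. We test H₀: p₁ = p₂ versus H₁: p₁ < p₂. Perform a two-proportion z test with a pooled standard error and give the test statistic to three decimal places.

p̂₁ = 48/206 = 0.23301, p̂₂ = 244/985 = 0.24772.
Pooled p̂ = (48+244)/(206+985) = 292/1191 = 0.24517.
SE = √(0.185063 × 0.0058696) = 0.03296.
z = (0.23301 − 0.24772)/0.03296 = -0.01471/0.03296 = -0.446.
p-value = P(Z < -0.446) ≈ 0.3277.

z = -0.446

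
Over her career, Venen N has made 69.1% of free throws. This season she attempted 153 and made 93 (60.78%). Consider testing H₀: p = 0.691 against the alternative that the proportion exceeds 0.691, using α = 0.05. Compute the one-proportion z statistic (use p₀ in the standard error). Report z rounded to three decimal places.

z = -2.226

p̂ = 93/153 ≈ 0.60784.
SE = √(p₀(1−p₀)/n) = √(0.21352/153) = 0.03736.
z = (0.60784 − 0.691)/0.03736 = -0.08316/0.03736 = -2.226.
p-value = P(Z > -2.226) ≈ 0.9870, so at α = 0.05 we fail to reject H₀.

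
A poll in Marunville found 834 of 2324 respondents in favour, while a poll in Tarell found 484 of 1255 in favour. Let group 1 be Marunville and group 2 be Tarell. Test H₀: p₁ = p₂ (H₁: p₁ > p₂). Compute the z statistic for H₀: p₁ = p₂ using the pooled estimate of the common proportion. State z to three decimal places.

z = -1.586

p̂₁ = 834/2324 = 0.35886, p̂₂ = 484/1255 = 0.38566.
Pooled p̂ = (834+484)/(2324+1255) = 1318/3579 = 0.36826.
SE = √(p̂(1−p̂)(1/n₁+1/n₂)) = √(0.36826·0.63174·0.00122711) = √(0.000285479) = 0.01690.
z = (0.35886 − 0.38566)/0.01690 = -0.02680/0.01690 = -1.586.
p-value = P(Z > -1.586) ≈ 0.9436.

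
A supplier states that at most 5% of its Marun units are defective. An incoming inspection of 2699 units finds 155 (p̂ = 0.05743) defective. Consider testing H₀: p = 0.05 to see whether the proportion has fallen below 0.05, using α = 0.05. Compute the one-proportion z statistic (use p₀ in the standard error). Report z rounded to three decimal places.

p̂ = 155/2699 ≈ 0.057429.
Under H₀, SE = √(0.05·0.95/2699) = √(1.75991e-05) = 0.004195.
z = (0.057429 − 0.05)/0.004195 = 0.007429/0.004195 = 1.771.
p-value = P(Z < 1.771) ≈ 0.9617. With α = 0.05, fail to reject H₀.

z = 1.771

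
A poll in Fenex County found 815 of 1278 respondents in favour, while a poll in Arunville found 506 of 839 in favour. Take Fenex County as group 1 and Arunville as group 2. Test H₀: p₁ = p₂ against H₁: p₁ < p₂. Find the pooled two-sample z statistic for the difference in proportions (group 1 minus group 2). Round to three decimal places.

z = 1.608

p̂₁ = 815/1278 ≈ 0.637715, p̂₂ = 506/839 ≈ 0.603099.
Pooled p̂ = (815+506)/(1278+839) = 1321/2117 = 0.623996.
SE = √(p̂(1−p̂)(1/n₁+1/n₂)) = √(0.623996·0.376004·0.00197437) = √(0.000463236) = 0.021523.
z = (0.637715 − 0.603099)/0.021523 = 0.034616/0.021523 = 1.608.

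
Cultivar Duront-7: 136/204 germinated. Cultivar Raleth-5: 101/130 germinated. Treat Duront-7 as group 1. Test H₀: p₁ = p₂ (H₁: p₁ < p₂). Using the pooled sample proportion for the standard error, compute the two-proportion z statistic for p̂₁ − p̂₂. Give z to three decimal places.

z = -2.164

p̂₁ = 136/204 = 0.66667, p̂₂ = 101/130 = 0.77692.
Pooled p̂ = (136+101)/(204+130) = 237/334 = 0.70958.
SE = √(0.206076 × 0.0125943) = 0.05094.
z = (0.66667 − 0.77692)/0.05094 = -0.11025/0.05094 = -2.164.
p-value = P(Z < -2.164) ≈ 0.0152.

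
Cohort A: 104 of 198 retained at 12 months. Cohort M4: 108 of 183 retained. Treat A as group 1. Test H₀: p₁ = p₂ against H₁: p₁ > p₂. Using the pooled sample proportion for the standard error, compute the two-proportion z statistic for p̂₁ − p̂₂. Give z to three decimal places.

p̂₁ = 104/198 = 0.52525, p̂₂ = 108/183 = 0.59016.
Pooled p̂ = (104+108)/(198+183) = 212/381 = 0.55643.
SE = √(0.246816 × 0.010515) = 0.05094.
z = (0.52525 − 0.59016)/0.05094 = -0.06491/0.05094 = -1.274.

z = -1.274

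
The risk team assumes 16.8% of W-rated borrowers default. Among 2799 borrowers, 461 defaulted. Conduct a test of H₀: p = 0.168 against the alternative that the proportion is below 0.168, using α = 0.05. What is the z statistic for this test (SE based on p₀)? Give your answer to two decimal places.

p̂ = 461/2799 ≈ 0.16470.
Under H₀, SE = √(0.168·0.832/2799) = √(4.99378e-05) = 0.00707.
z = (0.16470 − 0.168)/0.00707 = -0.00330/0.00707 = -0.47.
p-value = P(Z < -0.467) ≈ 0.3203; since p > α = 0.05, fail to reject H₀.

z = -0.47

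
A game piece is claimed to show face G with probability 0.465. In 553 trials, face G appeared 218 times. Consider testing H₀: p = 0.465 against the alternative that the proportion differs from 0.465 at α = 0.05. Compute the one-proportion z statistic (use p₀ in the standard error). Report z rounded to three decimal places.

z = -3.337

p̂ = 218/553 = 0.394213.
Standard error under H₀: √(0.465×0.535/553) = 0.021210.
z = (0.394213 − 0.465)/0.021210 = -0.070787/0.021210 = -3.337.
Two-sided p-value ≈ 2·Φ(−3.337) = 0.0008, so at α = 0.05 we reject H₀.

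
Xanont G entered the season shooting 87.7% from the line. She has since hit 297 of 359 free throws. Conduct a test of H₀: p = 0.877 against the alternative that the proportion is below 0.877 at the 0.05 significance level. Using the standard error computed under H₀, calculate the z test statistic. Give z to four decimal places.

z = -2.8673

p̂ = 297/359 = 0.827298.
Under H₀, SE = √(0.877·0.123/359) = √(0.000300476) = 0.017334.
z = (0.827298 − 0.877)/0.017334 = -0.049702/0.017334 = -2.8673.
p-value = P(Z < -2.867) ≈ 0.0021, so at α = 0.05 we reject H₀.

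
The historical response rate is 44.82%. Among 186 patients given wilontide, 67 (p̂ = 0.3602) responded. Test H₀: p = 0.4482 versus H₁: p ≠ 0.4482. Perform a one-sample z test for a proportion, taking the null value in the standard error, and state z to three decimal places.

p̂ = 67/186 ≈ 0.36022.
Standard error under H₀: √(0.4482×0.5518/186) = 0.03646.
z = (0.36022 − 0.4482)/0.03646 = -0.08798/0.03646 = -2.413.
p-value = 2·P(Z > 2.413) ≈ 0.0158.

z = -2.413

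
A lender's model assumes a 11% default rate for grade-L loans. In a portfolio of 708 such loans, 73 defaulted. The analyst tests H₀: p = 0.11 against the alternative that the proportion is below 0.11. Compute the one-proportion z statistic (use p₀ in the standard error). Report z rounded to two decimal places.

p̂ = 73/708 ≈ 0.10311.
SE = √(p₀(1−p₀)/n) = √(0.0979/708) = 0.01176.
z = (0.10311 − 0.11)/0.01176 = -0.00689/0.01176 = -0.59.
p-value = P(Z < -0.586) ≈ 0.2789.

z = -0.59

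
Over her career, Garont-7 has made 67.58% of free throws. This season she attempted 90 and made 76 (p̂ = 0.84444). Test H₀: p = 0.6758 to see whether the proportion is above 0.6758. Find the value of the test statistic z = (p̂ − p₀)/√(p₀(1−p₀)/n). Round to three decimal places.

z = 3.418

p̂ = 76/90 = 0.84444.
SE = √(p₀(1−p₀)/n) = √(0.21909/90) = 0.04934.
z = (0.84444 − 0.6758)/0.04934 = 0.16864/0.04934 = 3.418.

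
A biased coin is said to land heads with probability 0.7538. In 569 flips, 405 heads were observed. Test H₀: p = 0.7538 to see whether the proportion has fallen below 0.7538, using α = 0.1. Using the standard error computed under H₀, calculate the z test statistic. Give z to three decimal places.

z = -2.327

p̂ = 405/569 ≈ 0.71178.
Standard error under H₀: √(0.7538×0.2462/569) = 0.01806.
z = (0.71178 − 0.7538)/0.01806 = -0.04202/0.01806 = -2.327.
p-value = P(Z < -2.327) ≈ 0.0100, so at α = 0.1 we reject H₀.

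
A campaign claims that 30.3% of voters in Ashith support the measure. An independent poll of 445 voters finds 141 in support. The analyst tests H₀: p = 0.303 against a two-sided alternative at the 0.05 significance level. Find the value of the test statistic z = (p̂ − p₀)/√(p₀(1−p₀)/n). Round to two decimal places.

z = 0.64

p̂ = 141/445 = 0.3169.
Under H₀, SE = √(0.303·0.697/445) = √(0.000474587) = 0.0218.
z = (0.3169 − 0.303)/0.0218 = 0.0139/0.0218 = 0.64.
p-value = 2·P(Z > 0.636) ≈ 0.5248; since p > α = 0.05, fail to reject H₀.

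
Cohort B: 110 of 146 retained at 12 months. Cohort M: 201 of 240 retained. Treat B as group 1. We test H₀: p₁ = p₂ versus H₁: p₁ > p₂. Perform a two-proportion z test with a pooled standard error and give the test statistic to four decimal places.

z = -2.0246

p̂₁ = 110/146 = 0.753425, p̂₂ = 201/240 = 0.837500.
Pooled p̂ = (110+201)/(146+240) = 311/386 = 0.805699.
SE = √(0.156548 × 0.011016) = 0.041527.
z = (0.753425 − 0.837500)/0.041527 = -0.084075/0.041527 = -2.0246.
p-value = P(Z > -2.025) ≈ 0.9785.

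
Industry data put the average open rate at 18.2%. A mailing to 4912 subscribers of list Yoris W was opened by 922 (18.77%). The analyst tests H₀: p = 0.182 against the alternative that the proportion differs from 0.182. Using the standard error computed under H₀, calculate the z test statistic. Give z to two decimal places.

z = 1.04

p̂ = 922/4912 ≈ 0.1877.
Under H₀, SE = √(0.182·0.818/4912) = √(3.03086e-05) = 0.0055.
z = (0.1877 − 0.182)/0.0055 = 0.0057/0.0055 = 1.04.
p-value = 2·P(Z > 1.036) ≈ 0.3002.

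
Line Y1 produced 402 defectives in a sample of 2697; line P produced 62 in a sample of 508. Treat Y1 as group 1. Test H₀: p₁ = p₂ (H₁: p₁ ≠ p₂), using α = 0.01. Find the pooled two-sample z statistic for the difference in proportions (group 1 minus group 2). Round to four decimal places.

z = 1.5869

p̂₁ = 402/2697 = 0.149055, p̂₂ = 62/508 = 0.122047.
Pooled p̂ = (402+62)/(2697+508) = 464/3205 = 0.144774.
SE = √(0.123814 × 0.00233929) = 0.017019.
z = (0.149055 − 0.122047)/0.017019 = 0.027008/0.017019 = 1.5869.
p-value = 2·P(Z > 1.587) ≈ 0.1125. With α = 0.01, fail to reject H₀.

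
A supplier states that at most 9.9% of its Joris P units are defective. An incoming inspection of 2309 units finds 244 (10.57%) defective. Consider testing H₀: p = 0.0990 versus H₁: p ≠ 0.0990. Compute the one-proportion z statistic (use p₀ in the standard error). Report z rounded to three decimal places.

z = 1.074

p̂ = 244/2309 ≈ 0.105673.
Standard error under H₀: √(0.099×0.901/2309) = 0.006215.
z = (0.105673 − 0.099)/0.006215 = 0.006673/0.006215 = 1.074.
p-value = 2·P(Z > 1.074) ≈ 0.2830.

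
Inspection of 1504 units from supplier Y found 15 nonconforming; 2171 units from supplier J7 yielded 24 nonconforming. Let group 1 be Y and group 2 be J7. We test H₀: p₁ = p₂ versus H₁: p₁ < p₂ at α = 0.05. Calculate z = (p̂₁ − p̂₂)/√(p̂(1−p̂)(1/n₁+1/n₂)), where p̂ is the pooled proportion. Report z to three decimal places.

p̂₁ = 15/1504 = 0.009973, p̂₂ = 24/2171 = 0.011055.
Pooled p̂ = (15+24)/(1504+2171) = 39/3675 = 0.010612.
SE = √(p̂(1−p̂)(1/n₁+1/n₂)) = √(0.010612·0.989388·0.00112551) = √(1.18174e-05) = 0.003438.
z = (0.009973 − 0.011055)/0.003438 = -0.001082/0.003438 = -0.315.
p-value = P(Z < -0.315) ≈ 0.3765; since p > α = 0.05, fail to reject H₀.

z = -0.315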